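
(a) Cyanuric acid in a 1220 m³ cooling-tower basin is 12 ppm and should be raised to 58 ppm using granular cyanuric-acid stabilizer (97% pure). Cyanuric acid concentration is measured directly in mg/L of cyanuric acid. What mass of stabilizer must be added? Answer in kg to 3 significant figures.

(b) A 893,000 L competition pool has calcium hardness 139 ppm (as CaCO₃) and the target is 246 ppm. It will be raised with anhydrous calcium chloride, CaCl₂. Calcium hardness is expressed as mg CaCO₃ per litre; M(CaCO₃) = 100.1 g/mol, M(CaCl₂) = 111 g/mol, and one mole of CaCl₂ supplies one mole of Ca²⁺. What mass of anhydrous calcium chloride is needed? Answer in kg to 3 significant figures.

(a) Volume: 1220 m³ = 1,220,000 L.
(a) CYA to add: (58 − 12) = 46 mg/L × 1,220,000 L = 56,120 g cyanuric acid.
(a) At 97% purity: 56,120 / 0.97 = 57,860 g product.

(b) Hardness to add: (246 − 139) = 107 mg/L as CaCO₃ × 893,000 L = 95,550 g as CaCO₃.
(b) Moles of Ca²⁺ (1 mol Ca²⁺ ≡ 1 mol CaCO₃): 95,550 / 100.1 g/mol = 954.6 mol.
(b) Mass of CaCl₂: 954.6 × 111 = 106,000 g.

(a) 57.9 kg; (b) 106 kg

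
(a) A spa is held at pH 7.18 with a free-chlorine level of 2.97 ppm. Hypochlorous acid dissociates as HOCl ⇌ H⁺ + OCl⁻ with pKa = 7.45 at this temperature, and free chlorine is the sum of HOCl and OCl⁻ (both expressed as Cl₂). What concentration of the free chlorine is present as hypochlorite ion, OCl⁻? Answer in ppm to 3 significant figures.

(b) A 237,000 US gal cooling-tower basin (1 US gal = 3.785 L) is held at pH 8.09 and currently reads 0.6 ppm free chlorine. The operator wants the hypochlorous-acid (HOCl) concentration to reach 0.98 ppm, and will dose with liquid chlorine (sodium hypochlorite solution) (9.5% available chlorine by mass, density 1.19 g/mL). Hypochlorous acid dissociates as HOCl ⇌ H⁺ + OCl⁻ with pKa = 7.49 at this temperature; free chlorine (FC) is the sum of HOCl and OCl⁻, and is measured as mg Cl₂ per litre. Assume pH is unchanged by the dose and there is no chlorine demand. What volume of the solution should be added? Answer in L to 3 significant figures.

(a) 1.04 ppm; (b) 34.0 L

(a) [OCl⁻]/[HOCl] = 10^(pH − pKa) = 10^(7.18 − 7.45) = 10^-0.27 = 0.537.
(a) Fraction as HOCl = 1 / (1 + 0.537) = 0.6506.
(a) OCl⁻ = (1 − 0.6506) × 2.97 ppm = 1.038 ppm.

(b) Volume: 237,000 US gal × 3.785 L/gal = 897,045 L.
(b) [OCl⁻]/[HOCl] = 10^(pH − pKa) = 10^(8.09 − 7.49) = 3.981; fraction as HOCl = 1/(1 + 3.981) = 0.2008.
(b) Free chlorine required for 0.98 ppm HOCl: 0.98 / 0.2008 = 4.881 ppm.
(b) FC to add: 4.881 − 0.6 = 4.281 mg/L as Cl₂.
(b) Cl₂ equivalent: 4.281 mg/L × 897,045 L = 3841 g.
(b) Product at 9.5% available Cl: 3841 / 0.095 = 40,430 g.
(b) Volume: 40,430 g ÷ 1.19 g/mL = 33,970 mL.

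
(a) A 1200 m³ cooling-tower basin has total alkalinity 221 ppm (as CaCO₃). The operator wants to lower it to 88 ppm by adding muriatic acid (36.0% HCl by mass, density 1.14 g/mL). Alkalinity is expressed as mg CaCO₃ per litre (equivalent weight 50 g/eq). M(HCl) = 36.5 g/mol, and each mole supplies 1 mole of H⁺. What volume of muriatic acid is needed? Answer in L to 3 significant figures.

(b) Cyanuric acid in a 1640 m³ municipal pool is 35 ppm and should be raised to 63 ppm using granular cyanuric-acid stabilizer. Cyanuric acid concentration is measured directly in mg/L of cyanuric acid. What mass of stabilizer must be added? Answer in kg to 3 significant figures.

(a) Volume: 1200 m³ = 1,200,000 L.
(a) Alkalinity to neutralize: (221 − 88) = 133 mg/L as CaCO₃ × 1,200,000 L = 159,600 g as CaCO₃.
(a) Equivalents of H⁺ required: 159,600 ÷ 50 g/eq = 3192 eq = 3192 mol HCl.
(a) Mass of HCl: 3192 × 36.5 = 116,500 g.
(a) Mass of 36.0% solution: 116,500 / 0.36 = 323,600 g.
(a) Volume: 323,600 g ÷ 1.14 g/mL = 283,900 mL.

(b) Volume: 1640 m³ = 1,640,000 L.
(b) CYA to add: (63 − 35) = 28 mg/L × 1,640,000 L = 45,920 g cyanuric acid.

(a) 284 L; (b) 45.9 kg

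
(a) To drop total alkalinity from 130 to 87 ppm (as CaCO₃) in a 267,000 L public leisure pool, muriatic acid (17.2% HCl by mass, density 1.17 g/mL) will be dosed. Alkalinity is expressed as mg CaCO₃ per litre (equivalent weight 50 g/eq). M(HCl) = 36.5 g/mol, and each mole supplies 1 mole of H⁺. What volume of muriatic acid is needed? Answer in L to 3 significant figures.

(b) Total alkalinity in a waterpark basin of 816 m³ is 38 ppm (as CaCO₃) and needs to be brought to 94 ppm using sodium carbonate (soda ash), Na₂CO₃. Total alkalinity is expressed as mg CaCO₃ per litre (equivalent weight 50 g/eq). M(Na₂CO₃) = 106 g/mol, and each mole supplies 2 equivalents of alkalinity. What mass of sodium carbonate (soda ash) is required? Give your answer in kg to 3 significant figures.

(a) Alkalinity to neutralize: (130 − 87) = 43 mg/L as CaCO₃ × 267,000 L = 11,480 g as CaCO₃.
(a) Equivalents of H⁺ required: 11,480 ÷ 50 g/eq = 229.6 eq = 229.6 mol HCl.
(a) Mass of HCl: 229.6 × 36.5 = 8381 g.
(a) Mass of 17.2% solution: 8381 / 0.172 = 48,730 g.
(a) Volume: 48,730 g ÷ 1.17 g/mL = 41,650 mL.

(b) Volume: 816 m³ = 816,000 L.
(b) Alkalinity to add: (94 − 38) = 56 mg/L as CaCO₃ × 816,000 L = 45,700 g as CaCO₃.
(b) Equivalents: 45,700 g ÷ 50 g/eq = 913.9 eq.
(b) Each mole of Na₂CO₃ supplies 2 eq, so 913.9 / 2 = 457 mol.
(b) Mass: 457 mol × 106 g/mol = 48,440 g.

(a) 41.6 L; (b) 48.4 kg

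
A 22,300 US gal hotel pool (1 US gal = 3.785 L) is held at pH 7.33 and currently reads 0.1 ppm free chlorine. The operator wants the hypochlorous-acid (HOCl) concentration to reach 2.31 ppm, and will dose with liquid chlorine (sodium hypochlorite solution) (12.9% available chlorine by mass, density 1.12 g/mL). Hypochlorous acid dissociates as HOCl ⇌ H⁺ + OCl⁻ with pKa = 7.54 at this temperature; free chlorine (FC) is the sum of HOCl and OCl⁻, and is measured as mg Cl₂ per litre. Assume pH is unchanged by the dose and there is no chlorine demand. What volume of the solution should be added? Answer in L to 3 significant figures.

2.12 L

Volume: 22,300 US gal × 3.785 L/gal = 84,406 L.
[OCl⁻]/[HOCl] = 10^(pH − pKa) = 10^(7.33 − 7.54) = 0.6166; fraction as HOCl = 1/(1 + 0.6166) = 0.6186.
Free chlorine required for 2.31 ppm HOCl: 2.31 / 0.6186 = 3.734 ppm.
FC to add: 3.734 − 0.1 = 3.634 mg/L as Cl₂.
Cl₂ equivalent: 3.634 mg/L × 84,406 L = 306.8 g.
Product at 12.9% available Cl: 306.8 / 0.129 = 2378 g.
Volume: 2378 g ÷ 1.12 g/mL = 2123 mL.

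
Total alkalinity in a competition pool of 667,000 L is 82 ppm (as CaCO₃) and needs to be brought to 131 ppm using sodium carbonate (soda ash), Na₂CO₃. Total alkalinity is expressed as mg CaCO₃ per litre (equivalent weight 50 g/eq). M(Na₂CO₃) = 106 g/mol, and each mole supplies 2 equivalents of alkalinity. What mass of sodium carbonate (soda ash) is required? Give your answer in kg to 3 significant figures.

34.6 kg

Alkalinity to add: (131 − 82) = 49 mg/L as CaCO₃ × 667,000 L = 32,680 g as CaCO₃.
Equivalents: 32,680 g ÷ 50 g/eq = 653.7 eq.
Each mole of Na₂CO₃ supplies 2 eq, so 653.7 / 2 = 326.8 mol.
Mass: 326.8 mol × 106 g/mol = 34,640 g.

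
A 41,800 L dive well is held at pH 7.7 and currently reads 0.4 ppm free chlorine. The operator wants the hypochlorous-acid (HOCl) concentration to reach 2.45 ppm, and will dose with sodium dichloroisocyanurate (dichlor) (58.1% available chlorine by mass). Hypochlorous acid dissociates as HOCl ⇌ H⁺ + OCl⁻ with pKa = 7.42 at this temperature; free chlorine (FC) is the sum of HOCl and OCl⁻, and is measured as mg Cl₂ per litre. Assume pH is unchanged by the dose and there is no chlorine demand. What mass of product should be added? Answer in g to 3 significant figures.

[OCl⁻]/[HOCl] = 10^(pH − pKa) = 10^(7.7 − 7.42) = 1.905; fraction as HOCl = 1/(1 + 1.905) = 0.3442.
Free chlorine required for 2.45 ppm HOCl: 2.45 / 0.3442 = 7.118 ppm.
FC to add: 7.118 − 0.4 = 6.718 mg/L as Cl₂.
Cl₂ equivalent: 6.718 mg/L × 41,800 L = 280.8 g.
Product at 58.1% available Cl: 280.8 / 0.581 = 483.4 g.

483 g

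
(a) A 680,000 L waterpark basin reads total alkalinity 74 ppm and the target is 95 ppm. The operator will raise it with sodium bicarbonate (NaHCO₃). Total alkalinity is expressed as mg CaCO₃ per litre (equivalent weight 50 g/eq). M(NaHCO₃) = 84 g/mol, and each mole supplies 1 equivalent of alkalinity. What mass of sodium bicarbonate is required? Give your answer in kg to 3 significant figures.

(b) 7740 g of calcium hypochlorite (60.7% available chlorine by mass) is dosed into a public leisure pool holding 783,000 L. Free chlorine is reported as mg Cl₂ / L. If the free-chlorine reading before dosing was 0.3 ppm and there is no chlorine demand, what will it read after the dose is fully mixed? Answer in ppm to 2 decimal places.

(a) Alkalinity to add: (95 − 74) = 21 mg/L as CaCO₃ × 680,000 L = 14,280 g as CaCO₃.
(a) Equivalents: 14,280 g ÷ 50 g/eq = 285.6 eq.
(a) NaHCO₃ supplies 1 eq per mole → 285.6 mol.
(a) Mass: 285.6 mol × 84 g/mol = 23,990 g.

(b) Available chlorine delivered: 7740 g × 0.607 = 4698 g as Cl₂.
(b) Concentration rise: 4698 g / 783,000 L = 6 mg/L = 6.00 ppm.
(b) Final FC: 0.3 + 6.00 = 6.30 ppm.

(a) 24.0 kg; (b) 6.30 ppm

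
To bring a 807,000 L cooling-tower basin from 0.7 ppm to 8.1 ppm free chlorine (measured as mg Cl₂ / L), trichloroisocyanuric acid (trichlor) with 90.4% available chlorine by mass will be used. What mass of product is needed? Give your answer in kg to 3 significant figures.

Chlorine deficit: 8.1 − 0.7 = 7.4 ppm = 7.4 mg/L as Cl₂.
Cl₂ equivalent needed: 7.4 mg/L × 807,000 L = 5,972,000 mg = 5972 g.
Product at 90.4% available chlorine: 5972 / 0.904 = 6606 g.

6.61 kg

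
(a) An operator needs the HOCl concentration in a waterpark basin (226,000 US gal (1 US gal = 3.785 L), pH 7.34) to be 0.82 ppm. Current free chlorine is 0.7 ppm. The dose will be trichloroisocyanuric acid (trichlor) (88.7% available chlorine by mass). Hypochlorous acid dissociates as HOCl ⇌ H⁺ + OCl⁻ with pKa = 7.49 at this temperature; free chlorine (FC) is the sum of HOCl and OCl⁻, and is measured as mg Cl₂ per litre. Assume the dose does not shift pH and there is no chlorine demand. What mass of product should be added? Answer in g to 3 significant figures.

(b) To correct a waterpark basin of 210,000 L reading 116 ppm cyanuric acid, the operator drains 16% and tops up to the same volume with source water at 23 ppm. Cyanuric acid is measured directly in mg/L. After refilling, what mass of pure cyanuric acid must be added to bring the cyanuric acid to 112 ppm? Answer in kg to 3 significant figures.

(a) 676 g; (b) 2.28 kg

(a) Volume: 226,000 US gal × 3.785 L/gal = 855,410 L.
(a) [OCl⁻]/[HOCl] = 10^(pH − pKa) = 10^(7.34 − 7.49) = 0.7079; fraction as HOCl = 1/(1 + 0.7079) = 0.5855.
(a) Free chlorine required for 0.82 ppm HOCl: 0.82 / 0.5855 = 1.401 ppm.
(a) FC to add: 1.401 − 0.7 = 0.7005 mg/L as Cl₂.
(a) Cl₂ equivalent: 0.7005 mg/L × 855,410 L = 599.2 g.
(a) Product at 88.7% available Cl: 599.2 / 0.887 = 675.6 g.

(b) After draining 16% and refilling: 116 × 0.84 + 23 × 0.16 = 101.12 ppm.
(b) Deficit to target: 112 − 101.12 = 10.88 mg/L.
(b) Mass: 10.88 mg/L × 210,000 L = 2285 g cyanuric acid.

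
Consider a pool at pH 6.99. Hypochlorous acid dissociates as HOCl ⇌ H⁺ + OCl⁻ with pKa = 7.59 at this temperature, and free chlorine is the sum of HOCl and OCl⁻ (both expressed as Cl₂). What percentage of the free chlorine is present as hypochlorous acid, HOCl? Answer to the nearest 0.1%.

79.9%

[OCl⁻]/[HOCl] = 10^(pH − pKa) = 10^(6.99 − 7.59) = 10^-0.60 = 0.2512.
Fraction as HOCl = 1 / (1 + 0.2512) = 0.7992.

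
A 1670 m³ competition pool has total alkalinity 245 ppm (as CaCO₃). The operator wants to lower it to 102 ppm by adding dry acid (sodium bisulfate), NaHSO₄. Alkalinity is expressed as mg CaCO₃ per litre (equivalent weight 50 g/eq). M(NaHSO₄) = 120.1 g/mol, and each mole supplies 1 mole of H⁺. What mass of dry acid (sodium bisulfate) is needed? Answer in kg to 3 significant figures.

574 kg

Volume: 1670 m³ = 1,670,000 L.
Alkalinity to neutralize: (245 − 102) = 143 mg/L as CaCO₃ × 1,670,000 L = 238,800 g as CaCO₃.
Equivalents of H⁺ required: 238,800 ÷ 50 g/eq = 4776 eq = 4776 mol NaHSO₄.
Mass of NaHSO₄: 4776 × 120.1 = 573,600 g.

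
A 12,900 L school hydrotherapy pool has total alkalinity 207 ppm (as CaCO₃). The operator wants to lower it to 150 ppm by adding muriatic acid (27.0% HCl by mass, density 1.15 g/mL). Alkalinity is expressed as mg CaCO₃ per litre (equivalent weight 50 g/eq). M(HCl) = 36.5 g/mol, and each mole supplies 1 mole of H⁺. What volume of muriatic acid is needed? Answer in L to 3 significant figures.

1.73 L

Alkalinity to neutralize: (207 − 150) = 57 mg/L as CaCO₃ × 12,900 L = 735.3 g as CaCO₃.
Equivalents of H⁺ required: 735.3 ÷ 50 g/eq = 14.71 eq = 14.71 mol HCl.
Mass of HCl: 14.71 × 36.5 = 536.8 g.
Mass of 27.0% solution: 536.8 / 0.27 = 1988 g.
Volume: 1988 g ÷ 1.15 g/mL = 1729 mL.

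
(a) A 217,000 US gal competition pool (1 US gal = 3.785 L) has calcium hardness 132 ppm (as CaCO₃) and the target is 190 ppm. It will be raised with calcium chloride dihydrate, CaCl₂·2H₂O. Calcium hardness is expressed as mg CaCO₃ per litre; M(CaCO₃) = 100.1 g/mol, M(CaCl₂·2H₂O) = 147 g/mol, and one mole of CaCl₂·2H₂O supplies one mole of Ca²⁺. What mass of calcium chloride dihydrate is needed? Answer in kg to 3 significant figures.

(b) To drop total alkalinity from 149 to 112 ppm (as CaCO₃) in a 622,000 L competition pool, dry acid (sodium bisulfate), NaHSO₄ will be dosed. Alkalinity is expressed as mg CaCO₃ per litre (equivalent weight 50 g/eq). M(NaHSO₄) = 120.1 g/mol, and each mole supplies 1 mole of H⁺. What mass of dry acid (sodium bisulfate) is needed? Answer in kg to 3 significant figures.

(a) 70.0 kg; (b) 55.3 kg

(a) Volume: 217,000 US gal × 3.785 L/gal = 821,345 L.
(a) Hardness to add: (190 − 132) = 58 mg/L as CaCO₃ × 821,345 L = 47,640 g as CaCO₃.
(a) Moles of Ca²⁺ (1 mol Ca²⁺ ≡ 1 mol CaCO₃): 47,640 / 100.1 g/mol = 475.9 mol.
(a) Mass of CaCl₂·2H₂O: 475.9 × 147 = 69,960 g.

(b) Alkalinity to neutralize: (149 − 112) = 37 mg/L as CaCO₃ × 622,000 L = 23,010 g as CaCO₃.
(b) Equivalents of H⁺ required: 23,010 ÷ 50 g/eq = 460.3 eq = 460.3 mol NaHSO₄.
(b) Mass of NaHSO₄: 460.3 × 120.1 = 55,280 g.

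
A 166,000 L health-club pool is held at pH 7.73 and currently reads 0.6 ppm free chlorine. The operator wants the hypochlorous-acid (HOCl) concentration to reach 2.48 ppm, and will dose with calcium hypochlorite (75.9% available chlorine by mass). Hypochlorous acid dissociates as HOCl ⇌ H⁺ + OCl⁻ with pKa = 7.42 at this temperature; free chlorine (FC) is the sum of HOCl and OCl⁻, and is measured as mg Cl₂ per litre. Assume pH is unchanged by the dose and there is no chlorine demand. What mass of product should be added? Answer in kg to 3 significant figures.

1.52 kg

[OCl⁻]/[HOCl] = 10^(pH − pKa) = 10^(7.73 − 7.42) = 2.042; fraction as HOCl = 1/(1 + 2.042) = 0.3288.
Free chlorine required for 2.48 ppm HOCl: 2.48 / 0.3288 = 7.544 ppm.
FC to add: 7.544 − 0.6 = 6.944 mg/L as Cl₂.
Cl₂ equivalent: 6.944 mg/L × 166,000 L = 1153 g.
Product at 75.9% available Cl: 1153 / 0.759 = 1519 g.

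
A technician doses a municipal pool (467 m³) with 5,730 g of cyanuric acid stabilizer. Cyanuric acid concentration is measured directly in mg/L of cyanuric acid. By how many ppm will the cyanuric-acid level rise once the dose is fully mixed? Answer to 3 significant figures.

12.3 ppm

Volume: 467 m³ = 467,000 L.
Rise: 5,730 g / 467,000 L × 1000 = 12.27 mg/L.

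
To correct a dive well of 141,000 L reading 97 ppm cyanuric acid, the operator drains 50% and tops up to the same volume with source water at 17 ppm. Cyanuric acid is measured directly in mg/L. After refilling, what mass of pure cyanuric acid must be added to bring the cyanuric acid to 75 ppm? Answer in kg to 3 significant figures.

After draining 50% and refilling: 97 × 0.50 + 17 × 0.50 = 57 ppm.
Deficit to target: 75 − 57 = 18 mg/L.
Mass: 18 mg/L × 141,000 L = 2538 g cyanuric acid.

2.54 kg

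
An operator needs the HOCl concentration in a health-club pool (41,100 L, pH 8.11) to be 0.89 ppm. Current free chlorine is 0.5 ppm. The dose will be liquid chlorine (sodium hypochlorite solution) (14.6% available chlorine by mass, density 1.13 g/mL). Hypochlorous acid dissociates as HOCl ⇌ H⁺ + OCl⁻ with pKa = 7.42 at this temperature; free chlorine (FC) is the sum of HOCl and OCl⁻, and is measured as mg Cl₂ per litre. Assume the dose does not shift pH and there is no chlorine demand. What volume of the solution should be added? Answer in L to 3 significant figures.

[OCl⁻]/[HOCl] = 10^(pH − pKa) = 10^(8.11 − 7.42) = 4.898; fraction as HOCl = 1/(1 + 4.898) = 0.1696.
Free chlorine required for 0.89 ppm HOCl: 0.89 / 0.1696 = 5.249 ppm.
FC to add: 5.249 − 0.5 = 4.749 mg/L as Cl₂.
Cl₂ equivalent: 4.749 mg/L × 41,100 L = 195.2 g.
Product at 14.6% available Cl: 195.2 / 0.146 = 1337 g.
Volume: 1337 g ÷ 1.13 g/mL = 1183 mL.

1.18 L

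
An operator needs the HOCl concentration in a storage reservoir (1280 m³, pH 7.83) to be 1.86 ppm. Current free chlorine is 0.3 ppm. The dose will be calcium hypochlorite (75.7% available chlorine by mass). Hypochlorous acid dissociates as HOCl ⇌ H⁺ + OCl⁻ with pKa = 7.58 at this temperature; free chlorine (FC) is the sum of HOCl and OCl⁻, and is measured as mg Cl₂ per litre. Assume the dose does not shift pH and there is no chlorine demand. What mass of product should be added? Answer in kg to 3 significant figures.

Volume: 1280 m³ = 1,280,000 L.
[OCl⁻]/[HOCl] = 10^(pH − pKa) = 10^(7.83 − 7.58) = 1.778; fraction as HOCl = 1/(1 + 1.778) = 0.3599.
Free chlorine required for 1.86 ppm HOCl: 1.86 / 0.3599 = 5.168 ppm.
FC to add: 5.168 − 0.3 = 4.868 mg/L as Cl₂.
Cl₂ equivalent: 4.868 mg/L × 1,280,000 L = 6231 g.
Product at 75.7% available Cl: 6231 / 0.757 = 8231 g.

8.23 kg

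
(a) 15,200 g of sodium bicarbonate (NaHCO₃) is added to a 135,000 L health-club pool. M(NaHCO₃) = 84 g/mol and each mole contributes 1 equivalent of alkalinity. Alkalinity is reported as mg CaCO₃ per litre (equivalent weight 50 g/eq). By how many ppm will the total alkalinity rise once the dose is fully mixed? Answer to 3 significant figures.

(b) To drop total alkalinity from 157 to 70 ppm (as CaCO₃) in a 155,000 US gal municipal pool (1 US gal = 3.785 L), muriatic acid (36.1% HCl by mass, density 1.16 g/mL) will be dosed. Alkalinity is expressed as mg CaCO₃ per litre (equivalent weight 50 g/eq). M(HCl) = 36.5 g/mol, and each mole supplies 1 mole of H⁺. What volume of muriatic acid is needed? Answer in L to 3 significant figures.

(a) 67.0 ppm; (b) 89.0 L

(a) Moles of NaHCO₃: 15,200 g ÷ 84 g/mol = 181 mol → 181 eq of alkalinity.
(a) As CaCO₃: 181 eq × 50 g/eq = 9048 g.
(a) Rise: 9048 g / 135,000 L × 1000 = 67.02 mg/L.

(b) Volume: 155,000 US gal × 3.785 L/gal = 586,675 L.
(b) Alkalinity to neutralize: (157 − 70) = 87 mg/L as CaCO₃ × 586,675 L = 51,040 g as CaCO₃.
(b) Equivalents of H⁺ required: 51,040 ÷ 50 g/eq = 1021 eq = 1021 mol HCl.
(b) Mass of HCl: 1021 × 36.5 = 37,260 g.
(b) Mass of 36.1% solution: 37,260 / 0.361 = 103,200 g.
(b) Volume: 103,200 g ÷ 1.16 g/mL = 88,980 mL.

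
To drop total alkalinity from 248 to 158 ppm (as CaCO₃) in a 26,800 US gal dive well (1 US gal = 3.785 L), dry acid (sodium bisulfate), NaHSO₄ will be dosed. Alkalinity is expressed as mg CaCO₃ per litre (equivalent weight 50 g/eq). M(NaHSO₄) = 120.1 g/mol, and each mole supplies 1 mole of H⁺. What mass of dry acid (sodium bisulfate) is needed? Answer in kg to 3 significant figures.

21.9 kg

Volume: 26,800 US gal × 3.785 L/gal = 101,438 L.
Alkalinity to neutralize: (248 − 158) = 90 mg/L as CaCO₃ × 101,438 L = 9129 g as CaCO₃.
Equivalents of H⁺ required: 9129 ÷ 50 g/eq = 182.6 eq = 182.6 mol NaHSO₄.
Mass of NaHSO₄: 182.6 × 120.1 = 21,930 g.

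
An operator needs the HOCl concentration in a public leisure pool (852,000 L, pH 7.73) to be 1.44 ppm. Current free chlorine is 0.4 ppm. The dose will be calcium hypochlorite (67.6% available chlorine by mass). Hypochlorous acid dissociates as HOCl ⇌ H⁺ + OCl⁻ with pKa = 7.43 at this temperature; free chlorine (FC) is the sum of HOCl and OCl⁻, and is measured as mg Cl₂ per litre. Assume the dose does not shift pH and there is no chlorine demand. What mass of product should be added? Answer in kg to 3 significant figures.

4.93 kg

[OCl⁻]/[HOCl] = 10^(pH − pKa) = 10^(7.73 − 7.43) = 1.995; fraction as HOCl = 1/(1 + 1.995) = 0.3339.
Free chlorine required for 1.44 ppm HOCl: 1.44 / 0.3339 = 4.313 ppm.
FC to add: 4.313 − 0.4 = 3.913 mg/L as Cl₂.
Cl₂ equivalent: 3.913 mg/L × 852,000 L = 3334 g.
Product at 67.6% available Cl: 3334 / 0.676 = 4932 g.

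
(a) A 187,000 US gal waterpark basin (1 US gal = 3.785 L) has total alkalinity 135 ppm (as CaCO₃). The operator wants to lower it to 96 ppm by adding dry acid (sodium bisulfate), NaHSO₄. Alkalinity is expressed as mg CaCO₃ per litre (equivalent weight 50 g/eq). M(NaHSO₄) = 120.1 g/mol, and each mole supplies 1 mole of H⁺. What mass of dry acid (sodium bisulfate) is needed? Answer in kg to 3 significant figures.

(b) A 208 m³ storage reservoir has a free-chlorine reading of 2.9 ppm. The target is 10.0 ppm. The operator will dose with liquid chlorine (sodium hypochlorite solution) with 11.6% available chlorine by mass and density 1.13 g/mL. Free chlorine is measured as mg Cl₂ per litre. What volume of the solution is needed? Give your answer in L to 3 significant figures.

(a) 66.3 kg; (b) 11.3 L

(a) Volume: 187,000 US gal × 3.785 L/gal = 707,795 L.
(a) Alkalinity to neutralize: (135 − 96) = 39 mg/L as CaCO₃ × 707,795 L = 27,600 g as CaCO₃.
(a) Equivalents of H⁺ required: 27,600 ÷ 50 g/eq = 552.1 eq = 552.1 mol NaHSO₄.
(a) Mass of NaHSO₄: 552.1 × 120.1 = 66,300 g.

(b) Volume: 208 m³ = 208,000 L.
(b) Chlorine deficit: 10.0 − 2.9 = 7.1 ppm = 7.1 mg/L as Cl₂.
(b) Cl₂ equivalent needed: 7.1 mg/L × 208,000 L = 1,477,000 mg = 1477 g.
(b) Product at 11.6% available chlorine: 1477 / 0.116 = 12,730 g.
(b) Volume at density 1.13 g/mL: 12,730 g ÷ 1.13 g/mL = 11,270 mL.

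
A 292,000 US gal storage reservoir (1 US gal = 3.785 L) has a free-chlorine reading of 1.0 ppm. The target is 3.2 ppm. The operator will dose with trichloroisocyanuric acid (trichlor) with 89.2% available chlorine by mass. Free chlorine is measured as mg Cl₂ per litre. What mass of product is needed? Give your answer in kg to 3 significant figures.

Volume: 292,000 US gal × 3.785 L/gal = 1,105,220 L.
Chlorine deficit: 3.2 − 1.0 = 2.2 ppm = 2.2 mg/L as Cl₂.
Cl₂ equivalent needed: 2.2 mg/L × 1,105,220 L = 2,431,000 mg = 2431 g.
Product at 89.2% available chlorine: 2431 / 0.892 = 2726 g.

2.73 kg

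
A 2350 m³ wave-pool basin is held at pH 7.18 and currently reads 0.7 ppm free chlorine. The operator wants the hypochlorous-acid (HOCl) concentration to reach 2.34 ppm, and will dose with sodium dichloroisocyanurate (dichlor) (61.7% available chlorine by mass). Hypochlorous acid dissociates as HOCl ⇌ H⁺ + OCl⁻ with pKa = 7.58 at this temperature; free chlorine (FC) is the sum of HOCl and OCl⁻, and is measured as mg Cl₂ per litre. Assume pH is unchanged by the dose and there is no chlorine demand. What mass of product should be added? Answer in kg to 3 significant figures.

Volume: 2350 m³ = 2,350,000 L.
[OCl⁻]/[HOCl] = 10^(pH − pKa) = 10^(7.18 − 7.58) = 0.3981; fraction as HOCl = 1/(1 + 0.3981) = 0.7153.
Free chlorine required for 2.34 ppm HOCl: 2.34 / 0.7153 = 3.272 ppm.
FC to add: 3.272 − 0.7 = 2.572 mg/L as Cl₂.
Cl₂ equivalent: 2.572 mg/L × 2,350,000 L = 6043 g.
Product at 61.7% available Cl: 6043 / 0.617 = 9794 g.

9.79 kg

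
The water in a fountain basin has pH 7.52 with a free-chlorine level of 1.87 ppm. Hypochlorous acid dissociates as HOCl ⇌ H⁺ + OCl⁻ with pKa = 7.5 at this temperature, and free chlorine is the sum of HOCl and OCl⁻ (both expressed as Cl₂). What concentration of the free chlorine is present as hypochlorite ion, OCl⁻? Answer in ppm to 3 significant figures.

0.957 ppm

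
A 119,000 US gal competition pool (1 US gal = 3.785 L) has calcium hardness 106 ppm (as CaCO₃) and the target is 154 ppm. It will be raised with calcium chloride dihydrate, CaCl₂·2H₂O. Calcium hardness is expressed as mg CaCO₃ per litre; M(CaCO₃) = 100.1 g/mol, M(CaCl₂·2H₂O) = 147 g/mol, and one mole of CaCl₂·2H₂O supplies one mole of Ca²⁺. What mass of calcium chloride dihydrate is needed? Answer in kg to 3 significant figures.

Volume: 119,000 US gal × 3.785 L/gal = 450,415 L.
Hardness to add: (154 − 106) = 48 mg/L as CaCO₃ × 450,415 L = 21,620 g as CaCO₃.
Moles of Ca²⁺ (1 mol Ca²⁺ ≡ 1 mol CaCO₃): 21,620 / 100.1 g/mol = 216 mol.
Mass of CaCl₂·2H₂O: 216 × 147 = 31,750 g.

31.7 kg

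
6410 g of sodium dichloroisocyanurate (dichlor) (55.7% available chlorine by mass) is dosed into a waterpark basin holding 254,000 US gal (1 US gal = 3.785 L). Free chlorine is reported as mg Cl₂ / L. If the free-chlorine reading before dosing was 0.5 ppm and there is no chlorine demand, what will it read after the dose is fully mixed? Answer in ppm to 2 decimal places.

4.21 ppm

Volume: 254,000 US gal × 3.785 L/gal = 961,390 L.
Available chlorine delivered: 6410 g × 0.557 = 3570 g as Cl₂.
Concentration rise: 3570 g / 961,390 L = 3.714 mg/L = 3.71 ppm.
Final FC: 0.5 + 3.71 = 4.21 ppm.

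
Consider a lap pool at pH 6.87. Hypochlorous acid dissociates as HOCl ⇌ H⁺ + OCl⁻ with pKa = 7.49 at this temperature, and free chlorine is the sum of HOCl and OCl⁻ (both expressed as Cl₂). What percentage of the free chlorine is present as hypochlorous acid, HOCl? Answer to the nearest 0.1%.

[OCl⁻]/[HOCl] = 10^(pH − pKa) = 10^(6.87 − 7.49) = 10^-0.62 = 0.2399.
Fraction as HOCl = 1 / (1 + 0.2399) = 0.8065.

80.7%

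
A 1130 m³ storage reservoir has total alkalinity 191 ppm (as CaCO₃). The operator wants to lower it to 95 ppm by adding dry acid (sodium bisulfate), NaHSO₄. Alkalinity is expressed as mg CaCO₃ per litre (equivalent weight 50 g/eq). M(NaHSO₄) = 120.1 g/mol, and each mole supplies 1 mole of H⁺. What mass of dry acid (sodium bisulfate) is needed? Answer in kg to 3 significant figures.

Volume: 1130 m³ = 1,130,000 L.
Alkalinity to neutralize: (191 − 95) = 96 mg/L as CaCO₃ × 1,130,000 L = 108,500 g as CaCO₃.
Equivalents of H⁺ required: 108,500 ÷ 50 g/eq = 2170 eq = 2170 mol NaHSO₄.
Mass of NaHSO₄: 2170 × 120.1 = 260,600 g.

261 kg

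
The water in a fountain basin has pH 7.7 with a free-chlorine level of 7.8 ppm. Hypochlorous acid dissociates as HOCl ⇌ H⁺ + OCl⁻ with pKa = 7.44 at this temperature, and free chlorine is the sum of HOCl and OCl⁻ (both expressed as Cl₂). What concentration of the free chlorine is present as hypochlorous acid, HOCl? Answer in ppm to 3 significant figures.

2.77 ppm

[OCl⁻]/[HOCl] = 10^(pH − pKa) = 10^(7.7 − 7.44) = 10^0.26 = 1.82.
Fraction as HOCl = 1 / (1 + 1.82) = 0.3546.
HOCl = 0.3546 × 7.8 ppm = 2.766 ppm.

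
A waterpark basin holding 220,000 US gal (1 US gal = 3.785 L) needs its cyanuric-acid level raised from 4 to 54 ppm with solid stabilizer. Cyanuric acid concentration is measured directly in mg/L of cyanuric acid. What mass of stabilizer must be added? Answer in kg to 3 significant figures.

Volume: 220,000 US gal × 3.785 L/gal = 832,700 L.
CYA to add: (54 − 4) = 50 mg/L × 832,700 L = 41,640 g cyanuric acid.

41.6 kg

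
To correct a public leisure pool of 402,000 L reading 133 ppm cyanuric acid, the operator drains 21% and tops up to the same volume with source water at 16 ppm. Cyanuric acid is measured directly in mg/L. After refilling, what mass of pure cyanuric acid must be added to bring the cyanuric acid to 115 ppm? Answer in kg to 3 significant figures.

After draining 21% and refilling: 133 × 0.79 + 16 × 0.21 = 108.43 ppm.
Deficit to target: 115 − 108.43 = 6.57 mg/L.
Mass: 6.57 mg/L × 402,000 L = 2641 g cyanuric acid.

2.64 kg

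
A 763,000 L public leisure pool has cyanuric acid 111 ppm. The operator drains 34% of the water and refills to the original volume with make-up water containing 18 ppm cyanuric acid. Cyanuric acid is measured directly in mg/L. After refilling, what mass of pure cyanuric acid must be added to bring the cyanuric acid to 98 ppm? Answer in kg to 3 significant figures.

14.2 kg

After draining 34% and refilling: 111 × 0.66 + 18 × 0.34 = 79.38 ppm.
Deficit to target: 98 − 79.38 = 18.62 mg/L.
Mass: 18.62 mg/L × 763,000 L = 14,210 g cyanuric acid.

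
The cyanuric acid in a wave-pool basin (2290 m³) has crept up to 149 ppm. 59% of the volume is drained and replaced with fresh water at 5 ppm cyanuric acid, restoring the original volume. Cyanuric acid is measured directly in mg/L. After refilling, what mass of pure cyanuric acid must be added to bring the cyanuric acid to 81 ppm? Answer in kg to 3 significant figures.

Volume: 2290 m³ = 2,290,000 L.
After draining 59% and refilling: 149 × 0.41 + 5 × 0.59 = 64.04 ppm.
Deficit to target: 81 − 64.04 = 16.96 mg/L.
Mass: 16.96 mg/L × 2,290,000 L = 38,840 g cyanuric acid.

38.8 kg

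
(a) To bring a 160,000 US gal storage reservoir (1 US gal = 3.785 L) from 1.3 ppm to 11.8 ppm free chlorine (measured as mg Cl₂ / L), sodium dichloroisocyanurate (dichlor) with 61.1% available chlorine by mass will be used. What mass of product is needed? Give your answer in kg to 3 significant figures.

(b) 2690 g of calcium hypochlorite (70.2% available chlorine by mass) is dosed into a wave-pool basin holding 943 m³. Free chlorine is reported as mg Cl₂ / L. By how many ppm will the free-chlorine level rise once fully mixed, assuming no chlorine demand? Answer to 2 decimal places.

(a) Volume: 160,000 US gal × 3.785 L/gal = 605,600 L.
(a) Chlorine deficit: 11.8 − 1.3 = 10.5 ppm = 10.5 mg/L as Cl₂.
(a) Cl₂ equivalent needed: 10.5 mg/L × 605,600 L = 6,359,000 mg = 6359 g.
(a) Product at 61.1% available chlorine: 6359 / 0.611 = 10,410 g.

(b) Volume: 943 m³ = 943,000 L.
(b) Available chlorine delivered: 2690 g × 0.702 = 1888 g as Cl₂.
(b) Concentration rise: 1888 g / 943,000 L = 2.003 mg/L = 2.00 ppm.

(a) 10.4 kg; (b) 2.00 ppm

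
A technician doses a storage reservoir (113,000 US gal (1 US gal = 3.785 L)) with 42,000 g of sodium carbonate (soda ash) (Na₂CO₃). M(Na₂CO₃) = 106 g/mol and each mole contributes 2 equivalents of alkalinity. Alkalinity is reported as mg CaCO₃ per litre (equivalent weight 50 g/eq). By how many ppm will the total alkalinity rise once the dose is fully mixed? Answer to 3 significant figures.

92.6 ppm

Volume: 113,000 US gal × 3.785 L/gal = 427,705 L.
Moles of Na₂CO₃: 42,000 g ÷ 106 g/mol = 396.2 mol → 792.5 eq of alkalinity.
As CaCO₃: 792.5 eq × 50 g/eq = 39,620 g.
Rise: 39,620 g / 427,705 L × 1000 = 92.64 mg/L.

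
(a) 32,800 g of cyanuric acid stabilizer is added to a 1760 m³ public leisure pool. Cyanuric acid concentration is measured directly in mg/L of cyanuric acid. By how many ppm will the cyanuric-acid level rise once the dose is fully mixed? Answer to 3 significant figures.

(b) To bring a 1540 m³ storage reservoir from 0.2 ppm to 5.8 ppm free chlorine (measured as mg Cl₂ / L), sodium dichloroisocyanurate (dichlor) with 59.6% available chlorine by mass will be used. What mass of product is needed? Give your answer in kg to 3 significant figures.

(a) Volume: 1760 m³ = 1,760,000 L.
(a) Rise: 32,800 g / 1,760,000 L × 1000 = 18.64 mg/L.

(b) Volume: 1540 m³ = 1,540,000 L.
(b) Chlorine deficit: 5.8 − 0.2 = 5.6 ppm = 5.6 mg/L as Cl₂.
(b) Cl₂ equivalent needed: 5.6 mg/L × 1,540,000 L = 8,624,000 mg = 8624 g.
(b) Product at 59.6% available chlorine: 8624 / 0.596 = 14,470 g.

(a) 18.6 ppm; (b) 14.5 kg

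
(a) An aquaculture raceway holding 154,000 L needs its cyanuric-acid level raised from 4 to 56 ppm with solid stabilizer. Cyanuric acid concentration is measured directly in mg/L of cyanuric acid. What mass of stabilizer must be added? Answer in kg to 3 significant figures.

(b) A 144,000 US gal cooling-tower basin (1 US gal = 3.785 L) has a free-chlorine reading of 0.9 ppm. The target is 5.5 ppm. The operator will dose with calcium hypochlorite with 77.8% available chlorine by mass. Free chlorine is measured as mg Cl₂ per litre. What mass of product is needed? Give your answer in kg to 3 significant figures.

(a) CYA to add: (56 − 4) = 52 mg/L × 154,000 L = 8008 g cyanuric acid.

(b) Volume: 144,000 US gal × 3.785 L/gal = 545,040 L.
(b) Chlorine deficit: 5.5 − 0.9 = 4.6 ppm = 4.6 mg/L as Cl₂.
(b) Cl₂ equivalent needed: 4.6 mg/L × 545,040 L = 2,507,000 mg = 2507 g.
(b) Product at 77.8% available chlorine: 2507 / 0.778 = 3223 g.

(a) 8.01 kg; (b) 3.22 kg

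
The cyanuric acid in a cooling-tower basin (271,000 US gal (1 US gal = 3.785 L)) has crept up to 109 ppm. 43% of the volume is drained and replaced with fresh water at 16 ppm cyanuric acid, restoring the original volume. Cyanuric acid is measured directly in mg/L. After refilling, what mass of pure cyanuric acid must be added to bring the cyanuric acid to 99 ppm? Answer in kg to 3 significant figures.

Volume: 271,000 US gal × 3.785 L/gal = 1,025,735 L.
After draining 43% and refilling: 109 × 0.57 + 16 × 0.43 = 69.01 ppm.
Deficit to target: 99 − 69.01 = 29.99 mg/L.
Mass: 29.99 mg/L × 1,025,735 L = 30,760 g cyanuric acid.

30.8 kg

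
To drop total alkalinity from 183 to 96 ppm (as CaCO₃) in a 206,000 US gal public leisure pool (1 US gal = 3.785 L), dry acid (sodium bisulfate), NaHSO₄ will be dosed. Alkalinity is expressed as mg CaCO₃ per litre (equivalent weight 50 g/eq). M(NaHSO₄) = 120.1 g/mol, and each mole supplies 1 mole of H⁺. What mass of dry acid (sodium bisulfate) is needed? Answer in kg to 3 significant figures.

163 kg

Volume: 206,000 US gal × 3.785 L/gal = 779,710 L.
Alkalinity to neutralize: (183 − 96) = 87 mg/L as CaCO₃ × 779,710 L = 67,830 g as CaCO₃.
Equivalents of H⁺ required: 67,830 ÷ 50 g/eq = 1357 eq = 1357 mol NaHSO₄.
Mass of NaHSO₄: 1357 × 120.1 = 162,900 g.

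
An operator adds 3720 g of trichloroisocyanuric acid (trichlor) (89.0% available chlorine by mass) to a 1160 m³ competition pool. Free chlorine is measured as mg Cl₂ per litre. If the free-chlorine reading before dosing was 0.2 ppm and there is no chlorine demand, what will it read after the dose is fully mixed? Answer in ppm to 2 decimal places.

Volume: 1160 m³ = 1,160,000 L.
Available chlorine delivered: 3720 g × 0.89 = 3311 g as Cl₂.
Concentration rise: 3311 g / 1,160,000 L = 2.854 mg/L = 2.85 ppm.
Final FC: 0.2 + 2.85 = 3.05 ppm.

3.05 ppm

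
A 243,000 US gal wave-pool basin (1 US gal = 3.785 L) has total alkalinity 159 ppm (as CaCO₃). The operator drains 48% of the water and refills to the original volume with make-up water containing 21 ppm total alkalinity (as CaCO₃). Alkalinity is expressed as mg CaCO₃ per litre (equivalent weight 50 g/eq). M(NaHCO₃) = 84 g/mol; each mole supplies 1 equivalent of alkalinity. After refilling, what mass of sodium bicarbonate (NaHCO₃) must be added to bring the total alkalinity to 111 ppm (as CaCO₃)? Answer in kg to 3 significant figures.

Volume: 243,000 US gal × 3.785 L/gal = 919,755 L.
After draining 48% and refilling: 159 × 0.52 + 21 × 0.48 = 92.76 ppm.
Deficit to target: 111 − 92.76 = 18.24 mg/L.
As CaCO₃: 18.24 mg/L × 919,755 L = 16,780 g; ÷ 50 g/eq ÷ 1 = 335.5 mol NaHCO₃.
Mass: 335.5 × 84 = 28,180 g.

28.2 kg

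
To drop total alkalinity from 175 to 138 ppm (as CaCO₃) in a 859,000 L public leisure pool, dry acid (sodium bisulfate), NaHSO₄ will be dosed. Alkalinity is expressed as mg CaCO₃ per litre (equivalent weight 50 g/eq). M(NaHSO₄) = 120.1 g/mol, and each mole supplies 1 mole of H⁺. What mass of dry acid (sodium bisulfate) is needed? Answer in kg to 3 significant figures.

76.3 kg

Alkalinity to neutralize: (175 − 138) = 37 mg/L as CaCO₃ × 859,000 L = 31,780 g as CaCO₃.
Equivalents of H⁺ required: 31,780 ÷ 50 g/eq = 635.7 eq = 635.7 mol NaHSO₄.
Mass of NaHSO₄: 635.7 × 120.1 = 76,340 g.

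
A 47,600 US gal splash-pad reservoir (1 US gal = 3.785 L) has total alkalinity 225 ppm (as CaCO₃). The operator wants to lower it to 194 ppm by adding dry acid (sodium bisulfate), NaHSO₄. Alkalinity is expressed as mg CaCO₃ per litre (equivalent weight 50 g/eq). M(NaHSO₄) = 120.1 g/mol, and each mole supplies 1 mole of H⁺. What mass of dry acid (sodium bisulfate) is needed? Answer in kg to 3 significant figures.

Volume: 47,600 US gal × 3.785 L/gal = 180,166 L.
Alkalinity to neutralize: (225 − 194) = 31 mg/L as CaCO₃ × 180,166 L = 5585 g as CaCO₃.
Equivalents of H⁺ required: 5585 ÷ 50 g/eq = 111.7 eq = 111.7 mol NaHSO₄.
Mass of NaHSO₄: 111.7 × 120.1 = 13,420 g.

13.4 kg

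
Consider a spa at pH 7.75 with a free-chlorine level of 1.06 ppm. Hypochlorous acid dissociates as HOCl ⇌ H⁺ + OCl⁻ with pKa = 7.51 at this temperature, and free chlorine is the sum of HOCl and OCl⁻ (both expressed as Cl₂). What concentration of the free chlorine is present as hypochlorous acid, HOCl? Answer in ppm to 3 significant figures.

0.387 ppm

[OCl⁻]/[HOCl] = 10^(pH − pKa) = 10^(7.75 − 7.51) = 10^0.24 = 1.738.
Fraction as HOCl = 1 / (1 + 1.738) = 0.3653.
HOCl = 0.3653 × 1.06 ppm = 0.3872 ppm.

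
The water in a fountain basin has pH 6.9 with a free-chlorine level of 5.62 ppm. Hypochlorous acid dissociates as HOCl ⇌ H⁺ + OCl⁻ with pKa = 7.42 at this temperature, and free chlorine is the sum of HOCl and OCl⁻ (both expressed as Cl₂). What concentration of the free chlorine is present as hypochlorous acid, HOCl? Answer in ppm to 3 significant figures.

4.32 ppm

[OCl⁻]/[HOCl] = 10^(pH − pKa) = 10^(6.9 − 7.42) = 10^-0.52 = 0.302.
Fraction as HOCl = 1 / (1 + 0.302) = 0.7681.
HOCl = 0.7681 × 5.62 ppm = 4.316 ppm.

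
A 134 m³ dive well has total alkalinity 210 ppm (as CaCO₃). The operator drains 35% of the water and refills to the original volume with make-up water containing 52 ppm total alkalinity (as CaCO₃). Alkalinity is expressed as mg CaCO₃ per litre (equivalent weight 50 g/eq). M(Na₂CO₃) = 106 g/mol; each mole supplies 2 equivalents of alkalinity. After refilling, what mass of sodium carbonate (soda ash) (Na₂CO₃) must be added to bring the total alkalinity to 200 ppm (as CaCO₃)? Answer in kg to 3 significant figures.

Volume: 134 m³ = 134,000 L.
After draining 35% and refilling: 210 × 0.65 + 52 × 0.35 = 154.7 ppm.
Deficit to target: 200 − 154.7 = 45.3 mg/L.
As CaCO₃: 45.3 mg/L × 134,000 L = 6070 g; ÷ 50 g/eq ÷ 2 = 60.7 mol Na₂CO₃.
Mass: 60.7 × 106 = 6434 g.

6.43 kg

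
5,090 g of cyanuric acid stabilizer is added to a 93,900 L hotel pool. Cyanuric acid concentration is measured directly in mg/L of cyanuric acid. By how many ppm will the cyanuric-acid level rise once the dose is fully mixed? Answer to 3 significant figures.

Rise: 5,090 g / 93,900 L × 1000 = 54.21 mg/L.

54.2 ppm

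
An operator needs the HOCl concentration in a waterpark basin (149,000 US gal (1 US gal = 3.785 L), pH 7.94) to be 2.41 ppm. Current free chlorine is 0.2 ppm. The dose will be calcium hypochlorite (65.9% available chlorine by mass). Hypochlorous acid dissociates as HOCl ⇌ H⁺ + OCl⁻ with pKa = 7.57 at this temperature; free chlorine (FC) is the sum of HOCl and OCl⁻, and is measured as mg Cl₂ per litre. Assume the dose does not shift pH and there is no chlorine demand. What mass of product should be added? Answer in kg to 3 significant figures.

Volume: 149,000 US gal × 3.785 L/gal = 563,965 L.
[OCl⁻]/[HOCl] = 10^(pH − pKa) = 10^(7.94 − 7.57) = 2.344; fraction as HOCl = 1/(1 + 2.344) = 0.299.
Free chlorine required for 2.41 ppm HOCl: 2.41 / 0.299 = 8.06 ppm.
FC to add: 8.06 − 0.2 = 7.86 mg/L as Cl₂.
Cl₂ equivalent: 7.86 mg/L × 563,965 L = 4433 g.
Product at 65.9% available Cl: 4433 / 0.659 = 6726 g.

6.73 kg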